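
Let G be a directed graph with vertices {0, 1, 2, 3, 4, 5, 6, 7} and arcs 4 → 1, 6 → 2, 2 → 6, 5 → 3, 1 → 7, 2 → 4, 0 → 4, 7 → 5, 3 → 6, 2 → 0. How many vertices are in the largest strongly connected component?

8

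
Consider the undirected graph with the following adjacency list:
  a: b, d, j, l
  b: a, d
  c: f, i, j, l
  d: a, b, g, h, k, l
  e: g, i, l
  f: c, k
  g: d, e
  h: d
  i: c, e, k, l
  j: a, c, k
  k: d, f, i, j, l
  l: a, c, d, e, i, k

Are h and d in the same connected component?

From h we can reach a, b, c, d, e, f, g, h, i, j, k, l, which includes d.

Yes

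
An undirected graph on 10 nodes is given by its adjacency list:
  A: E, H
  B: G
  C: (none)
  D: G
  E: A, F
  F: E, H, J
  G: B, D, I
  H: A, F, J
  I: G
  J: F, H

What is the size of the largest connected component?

5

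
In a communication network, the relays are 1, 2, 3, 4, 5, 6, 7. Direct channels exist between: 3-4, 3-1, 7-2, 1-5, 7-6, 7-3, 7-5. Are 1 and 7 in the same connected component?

From 1 we can reach 1, 2, 3, 4, 5, 6, 7, which includes 7.

Yes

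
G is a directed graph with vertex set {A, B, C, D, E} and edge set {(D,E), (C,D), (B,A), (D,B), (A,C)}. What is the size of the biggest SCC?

{A, B, C, D} are all mutually reachable — one SCC of size 4.
{E} is an SCC by itself.
The largest has 4 vertices.

4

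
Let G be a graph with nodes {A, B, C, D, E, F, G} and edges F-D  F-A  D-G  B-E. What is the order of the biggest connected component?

C is isolated — a component by itself.
Starting from B we can reach B, E. That is one component of size 2.
Starting from A we can reach A, D, F, G. That is one component of size 4.
The largest has 4 vertices.

4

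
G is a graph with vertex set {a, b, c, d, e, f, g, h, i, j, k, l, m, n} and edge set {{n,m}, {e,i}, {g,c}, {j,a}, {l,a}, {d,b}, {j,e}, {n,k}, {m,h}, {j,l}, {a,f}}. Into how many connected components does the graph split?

4

Starting from b we can reach b, d. That is one component of size 2.
Starting from c we can reach c, g. That is one component of size 2.
Starting from h we can reach h, k, m, n. That is one component of size 4.
Starting from a we can reach a, e, f, i, j, l. That is one component of size 6.
Total: 4 components.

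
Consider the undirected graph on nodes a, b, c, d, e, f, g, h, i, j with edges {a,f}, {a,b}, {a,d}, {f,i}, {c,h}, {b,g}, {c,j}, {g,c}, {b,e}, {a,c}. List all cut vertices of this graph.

a, b, c, f

Removing a increases the component count from 1 to 3, so a is a cut vertex.
Removing b increases the component count from 1 to 2, so b is a cut vertex.
Removing c increases the component count from 1 to 3, so c is a cut vertex.
Likewise f is a cut vertex.
By contrast removing h leaves 1 component; it is not a cut vertex. No other vertex is a cut vertex either.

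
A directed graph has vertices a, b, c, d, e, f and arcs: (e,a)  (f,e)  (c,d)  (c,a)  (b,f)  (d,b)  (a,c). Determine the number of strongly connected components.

1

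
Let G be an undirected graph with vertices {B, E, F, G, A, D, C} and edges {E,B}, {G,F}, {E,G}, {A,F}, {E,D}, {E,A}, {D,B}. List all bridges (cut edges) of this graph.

none

The edges on the cycle E-D-B-E are not bridges since each lies on that cycle.
Every edge lies on some cycle, so there are no bridges.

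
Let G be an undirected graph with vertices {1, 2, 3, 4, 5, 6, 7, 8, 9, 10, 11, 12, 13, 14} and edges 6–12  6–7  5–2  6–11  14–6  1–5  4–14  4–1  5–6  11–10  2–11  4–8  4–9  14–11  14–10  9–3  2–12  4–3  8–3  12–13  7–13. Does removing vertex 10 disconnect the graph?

No

Deleting 10 leaves 1 component (was 1) (its neighbors 11, 14 remain connected to each other), so 10 is not a cut vertex.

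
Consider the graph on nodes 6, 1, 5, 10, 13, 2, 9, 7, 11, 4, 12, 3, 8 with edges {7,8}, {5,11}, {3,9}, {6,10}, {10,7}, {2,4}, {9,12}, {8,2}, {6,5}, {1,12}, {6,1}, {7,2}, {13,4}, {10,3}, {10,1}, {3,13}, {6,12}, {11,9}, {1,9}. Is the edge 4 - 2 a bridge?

After removing 4 - 2, the path 4-13-3-10-7-2 still connects them, so the edge is not a bridge.

No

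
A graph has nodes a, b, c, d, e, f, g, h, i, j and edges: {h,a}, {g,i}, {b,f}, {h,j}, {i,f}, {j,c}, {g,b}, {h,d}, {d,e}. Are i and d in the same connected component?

No

The component containing i is {b, f, g, i}, and d is not in it.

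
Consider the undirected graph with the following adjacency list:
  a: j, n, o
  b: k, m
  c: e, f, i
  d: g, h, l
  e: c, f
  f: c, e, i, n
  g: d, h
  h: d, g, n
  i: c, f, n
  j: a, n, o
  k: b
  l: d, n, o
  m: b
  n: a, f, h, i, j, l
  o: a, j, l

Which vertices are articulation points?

b, n

Removing b increases the component count from 2 to 3, so b is a cut vertex.
Removing n increases the component count from 2 to 3, so n is a cut vertex.
By contrast removing e leaves 2 components; it is not a cut vertex. No other vertex is a cut vertex either.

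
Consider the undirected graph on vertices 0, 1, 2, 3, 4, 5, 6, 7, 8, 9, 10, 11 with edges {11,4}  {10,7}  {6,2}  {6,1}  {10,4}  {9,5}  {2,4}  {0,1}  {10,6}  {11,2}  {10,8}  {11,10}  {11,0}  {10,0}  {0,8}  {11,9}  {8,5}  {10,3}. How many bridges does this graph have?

2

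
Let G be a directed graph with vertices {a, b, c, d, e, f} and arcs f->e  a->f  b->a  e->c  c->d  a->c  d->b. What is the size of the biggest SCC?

{a, b, c, d, e, f} are all mutually reachable — one SCC of size 6.
The largest has 6 vertices.

6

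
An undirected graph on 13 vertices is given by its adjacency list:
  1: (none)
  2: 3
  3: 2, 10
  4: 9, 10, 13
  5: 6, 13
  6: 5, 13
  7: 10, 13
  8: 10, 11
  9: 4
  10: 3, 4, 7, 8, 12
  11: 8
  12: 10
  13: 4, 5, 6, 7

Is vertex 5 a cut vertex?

Deleting 5 leaves 2 components (was 2), so 5 is not a cut vertex.

No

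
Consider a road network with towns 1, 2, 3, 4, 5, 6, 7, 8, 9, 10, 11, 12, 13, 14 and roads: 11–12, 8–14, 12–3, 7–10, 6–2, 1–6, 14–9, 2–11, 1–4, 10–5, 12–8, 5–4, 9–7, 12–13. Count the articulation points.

1

Removing 12 increases the component count from 1 to 3, so 12 is a cut vertex.
By contrast removing 3 leaves 1 component; it is not a cut vertex. No other vertex is a cut vertex either.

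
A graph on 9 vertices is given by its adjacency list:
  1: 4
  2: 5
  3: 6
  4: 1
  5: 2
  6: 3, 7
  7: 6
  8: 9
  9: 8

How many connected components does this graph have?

4

Starting from 1 we can reach 1, 4. That is one component of size 2.
Starting from 8 we can reach 8, 9. That is one component of size 2.
Starting from 2 we can reach 2, 5. That is one component of size 2.
Starting from 3 we can reach 3, 6, 7. That is one component of size 3.
Total: 4 components.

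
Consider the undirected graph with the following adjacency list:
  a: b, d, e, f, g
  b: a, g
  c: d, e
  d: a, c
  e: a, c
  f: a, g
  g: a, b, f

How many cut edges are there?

0

The edges on the cycle a-f-g-a are not bridges since each lies on that cycle.
Every edge lies on some cycle, so there are no bridges.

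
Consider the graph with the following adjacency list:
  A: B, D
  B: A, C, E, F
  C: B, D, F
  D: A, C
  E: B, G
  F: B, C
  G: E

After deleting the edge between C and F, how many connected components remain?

1

C and F are still connected via C-B-F, so the component count stays at 1.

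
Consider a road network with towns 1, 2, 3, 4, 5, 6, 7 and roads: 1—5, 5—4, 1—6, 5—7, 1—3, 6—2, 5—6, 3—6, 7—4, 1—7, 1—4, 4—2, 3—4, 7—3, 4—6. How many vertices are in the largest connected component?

7

Starting from 1 we can reach 1, 2, 3, 4, 5, 6, 7. That is one component of size 7.
The largest has 7 vertices.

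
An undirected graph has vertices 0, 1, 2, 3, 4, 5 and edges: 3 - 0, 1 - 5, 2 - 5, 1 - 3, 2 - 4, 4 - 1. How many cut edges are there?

The edges on the cycle 2-4-1-5-2 are not bridges since each lies on that cycle.
But removing 3 - 0 disconnects 3 from 0; removing 1 - 3 disconnects 1 from 3 — these are bridges.
That makes 2 bridges.

2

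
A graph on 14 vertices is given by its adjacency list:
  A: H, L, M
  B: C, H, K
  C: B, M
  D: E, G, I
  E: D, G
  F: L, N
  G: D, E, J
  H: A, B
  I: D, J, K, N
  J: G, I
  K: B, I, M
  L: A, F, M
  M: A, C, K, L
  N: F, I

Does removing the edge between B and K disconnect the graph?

After removing B-K, the path B-C-M-K still connects them, so the edge is not a bridge.

No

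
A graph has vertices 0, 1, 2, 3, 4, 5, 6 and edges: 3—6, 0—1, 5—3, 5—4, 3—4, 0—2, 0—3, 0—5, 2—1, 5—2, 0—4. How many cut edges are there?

1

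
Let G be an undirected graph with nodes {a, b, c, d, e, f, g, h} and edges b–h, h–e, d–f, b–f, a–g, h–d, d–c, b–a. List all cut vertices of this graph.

a, b, d, h

Removing a increases the component count from 1 to 2, so a is a cut vertex.
Removing b increases the component count from 1 to 2, so b is a cut vertex.
Removing d increases the component count from 1 to 2, so d is a cut vertex.
Likewise h is a cut vertex.
By contrast removing e leaves 1 component; it is not a cut vertex. No other vertex is a cut vertex either.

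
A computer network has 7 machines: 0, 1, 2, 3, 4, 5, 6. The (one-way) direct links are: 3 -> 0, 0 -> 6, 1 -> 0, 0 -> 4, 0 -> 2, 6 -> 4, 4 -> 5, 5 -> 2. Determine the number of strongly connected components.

7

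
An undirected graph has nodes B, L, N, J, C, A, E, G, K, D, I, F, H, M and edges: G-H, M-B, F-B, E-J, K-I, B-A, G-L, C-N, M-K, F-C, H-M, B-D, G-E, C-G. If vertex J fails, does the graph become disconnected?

No

Deleting J leaves 1 component (was 1), so J is not a cut vertex.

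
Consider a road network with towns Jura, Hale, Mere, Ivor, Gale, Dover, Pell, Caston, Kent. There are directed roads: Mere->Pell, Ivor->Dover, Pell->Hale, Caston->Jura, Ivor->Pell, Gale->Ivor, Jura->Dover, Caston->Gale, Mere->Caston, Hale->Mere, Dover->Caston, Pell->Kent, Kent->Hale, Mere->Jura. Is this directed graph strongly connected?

From Hale we can reach every vertex (Gale, Hale, Ivor, Jura, Kent, Mere, Pell, Dover, Caston), and every vertex can reach Hale (Gale, Hale, Ivor, Jura, Kent, Mere, Pell, Dover, Caston). So the whole graph is one strongly connected component.

Yes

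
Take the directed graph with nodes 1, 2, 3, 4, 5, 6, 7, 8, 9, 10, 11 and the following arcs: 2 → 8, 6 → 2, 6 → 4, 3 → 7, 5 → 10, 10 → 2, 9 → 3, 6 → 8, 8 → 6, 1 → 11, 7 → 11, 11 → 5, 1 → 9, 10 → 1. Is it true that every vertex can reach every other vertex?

There is no directed path from 6 to 7, so the graph is not strongly connected.

No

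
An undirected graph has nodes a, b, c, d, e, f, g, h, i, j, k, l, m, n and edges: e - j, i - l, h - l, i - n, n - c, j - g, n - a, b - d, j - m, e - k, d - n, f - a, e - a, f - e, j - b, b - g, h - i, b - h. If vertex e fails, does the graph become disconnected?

Yes

Deleting e raises the number of components from 1 to 2, so e is a cut vertex.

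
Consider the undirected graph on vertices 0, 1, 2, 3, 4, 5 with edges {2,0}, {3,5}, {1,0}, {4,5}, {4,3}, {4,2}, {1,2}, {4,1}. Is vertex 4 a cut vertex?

Yes

Deleting 4 raises the number of components from 1 to 2, so 4 is a cut vertex.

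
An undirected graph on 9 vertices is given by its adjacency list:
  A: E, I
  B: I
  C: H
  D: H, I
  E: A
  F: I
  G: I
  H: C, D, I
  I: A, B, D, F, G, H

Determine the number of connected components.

1

Starting from A we can reach A, B, C, D, E, F, G, H, I. That is one component of size 9.
Total: 1 component.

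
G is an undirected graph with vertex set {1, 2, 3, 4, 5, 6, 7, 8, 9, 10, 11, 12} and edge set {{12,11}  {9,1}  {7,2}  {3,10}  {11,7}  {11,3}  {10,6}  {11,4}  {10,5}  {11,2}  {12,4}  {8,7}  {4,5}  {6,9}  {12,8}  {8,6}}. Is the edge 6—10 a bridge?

No

After removing 6—10, the path 6-8-12-11-3-10 still connects them, so the edge is not a bridge.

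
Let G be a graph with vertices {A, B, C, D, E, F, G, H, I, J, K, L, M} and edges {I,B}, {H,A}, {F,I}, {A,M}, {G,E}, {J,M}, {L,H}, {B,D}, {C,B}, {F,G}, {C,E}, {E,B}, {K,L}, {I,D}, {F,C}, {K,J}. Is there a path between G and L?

No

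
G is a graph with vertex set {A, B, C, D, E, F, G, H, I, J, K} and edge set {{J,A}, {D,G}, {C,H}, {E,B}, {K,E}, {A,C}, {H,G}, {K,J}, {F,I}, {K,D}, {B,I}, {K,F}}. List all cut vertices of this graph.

K

Removing K increases the component count from 1 to 2, so K is a cut vertex.
By contrast removing F leaves 1 component; it is not a cut vertex. No other vertex is a cut vertex either.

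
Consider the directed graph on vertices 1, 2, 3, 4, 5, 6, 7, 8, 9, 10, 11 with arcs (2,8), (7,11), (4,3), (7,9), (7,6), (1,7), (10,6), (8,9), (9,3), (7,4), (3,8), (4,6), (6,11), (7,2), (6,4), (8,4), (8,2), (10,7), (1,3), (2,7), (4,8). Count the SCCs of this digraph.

{2, 3, 4, 6, 7, 8, 9} are all mutually reachable — one SCC of size 7.
{11} is an SCC by itself.
{1} is an SCC by itself.
{10} is an SCC by itself.
{5} is an SCC by itself.
That gives 5 strongly connected components.

5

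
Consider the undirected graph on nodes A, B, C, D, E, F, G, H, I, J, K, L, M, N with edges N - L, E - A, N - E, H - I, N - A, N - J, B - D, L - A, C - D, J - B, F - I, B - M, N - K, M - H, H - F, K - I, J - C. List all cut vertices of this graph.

N

Removing N increases the component count from 2 to 3, so N is a cut vertex.
By contrast removing B leaves 2 components; it is not a cut vertex. No other vertex is a cut vertex either.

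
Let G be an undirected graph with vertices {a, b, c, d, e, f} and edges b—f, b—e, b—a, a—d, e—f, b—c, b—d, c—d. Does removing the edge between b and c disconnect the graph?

No

After removing b—c, the path b-d-c still connects them, so the edge is not a bridge.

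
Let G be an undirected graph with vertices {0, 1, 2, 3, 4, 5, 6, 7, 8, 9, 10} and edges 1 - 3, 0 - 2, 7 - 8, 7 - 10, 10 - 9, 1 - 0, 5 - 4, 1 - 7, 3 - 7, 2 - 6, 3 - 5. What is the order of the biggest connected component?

11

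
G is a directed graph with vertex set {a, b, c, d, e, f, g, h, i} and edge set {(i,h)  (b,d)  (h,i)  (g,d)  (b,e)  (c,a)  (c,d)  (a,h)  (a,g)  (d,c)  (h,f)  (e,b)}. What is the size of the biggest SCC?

4

{a, c, d, g} are all mutually reachable — one SCC of size 4.
{b, e} are all mutually reachable — one SCC of size 2.
{h, i} are all mutually reachable — one SCC of size 2.
{f} is an SCC by itself.
The largest has 4 vertices.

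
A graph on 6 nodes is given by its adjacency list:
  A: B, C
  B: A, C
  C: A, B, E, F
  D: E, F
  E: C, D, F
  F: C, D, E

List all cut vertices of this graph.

C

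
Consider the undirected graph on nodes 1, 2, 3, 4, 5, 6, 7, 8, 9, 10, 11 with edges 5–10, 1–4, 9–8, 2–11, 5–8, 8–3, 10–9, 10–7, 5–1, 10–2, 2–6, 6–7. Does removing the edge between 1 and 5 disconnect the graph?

Yes

Removing 1–5 leaves no path between 1 and 5: the component count goes from 1 to 2. So it is a bridge.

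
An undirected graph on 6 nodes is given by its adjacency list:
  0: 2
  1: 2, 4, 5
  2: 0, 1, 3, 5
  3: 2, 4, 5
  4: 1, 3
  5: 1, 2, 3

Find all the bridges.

The edges on the cycle 1-2-3-5-1 are not bridges since each lies on that cycle.
But removing 2-0 disconnects 2 from 0 — this is a bridge.

0-2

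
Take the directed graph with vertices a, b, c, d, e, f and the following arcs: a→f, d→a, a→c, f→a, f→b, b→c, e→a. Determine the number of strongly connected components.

5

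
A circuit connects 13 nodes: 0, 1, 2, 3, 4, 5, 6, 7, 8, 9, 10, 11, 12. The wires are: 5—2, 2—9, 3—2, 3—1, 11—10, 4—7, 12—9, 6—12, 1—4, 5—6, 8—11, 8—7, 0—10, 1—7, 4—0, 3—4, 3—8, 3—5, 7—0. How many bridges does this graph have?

0

The edges on the cycle 3-5-6-12-9-2-3 are not bridges since each lies on that cycle.
Every edge lies on some cycle, so there are no bridges.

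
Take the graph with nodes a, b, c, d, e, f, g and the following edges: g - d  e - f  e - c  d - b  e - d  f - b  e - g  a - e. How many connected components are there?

1

Starting from a we can reach a, b, c, d, e, f, g. That is one component of size 7.
Total: 1 component.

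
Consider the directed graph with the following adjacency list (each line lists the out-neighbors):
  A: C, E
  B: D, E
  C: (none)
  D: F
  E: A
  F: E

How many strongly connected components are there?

{A, E} are all mutually reachable — one SCC of size 2.
{C} is an SCC by itself.
{B} is an SCC by itself.
{F} is an SCC by itself.
{D} is an SCC by itself.
That gives 5 strongly connected components.

5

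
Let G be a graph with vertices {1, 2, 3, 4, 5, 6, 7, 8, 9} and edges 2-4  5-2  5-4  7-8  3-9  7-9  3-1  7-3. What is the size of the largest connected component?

5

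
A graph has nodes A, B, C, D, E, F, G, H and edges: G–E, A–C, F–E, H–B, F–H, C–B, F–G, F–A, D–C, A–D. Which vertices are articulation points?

Removing F increases the component count from 1 to 2, so F is a cut vertex.
By contrast removing E leaves 1 component; it is not a cut vertex. No other vertex is a cut vertex either.

F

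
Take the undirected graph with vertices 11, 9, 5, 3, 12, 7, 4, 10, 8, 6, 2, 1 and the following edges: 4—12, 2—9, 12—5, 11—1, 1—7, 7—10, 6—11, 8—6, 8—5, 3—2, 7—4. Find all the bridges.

10-7, 2-3, 2-9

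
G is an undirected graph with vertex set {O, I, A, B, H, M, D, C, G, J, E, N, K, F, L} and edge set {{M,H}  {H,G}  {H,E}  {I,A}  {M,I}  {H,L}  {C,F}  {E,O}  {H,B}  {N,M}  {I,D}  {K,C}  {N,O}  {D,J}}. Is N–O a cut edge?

No

After removing N–O, the path N-M-H-E-O still connects them, so the edge is not a bridge.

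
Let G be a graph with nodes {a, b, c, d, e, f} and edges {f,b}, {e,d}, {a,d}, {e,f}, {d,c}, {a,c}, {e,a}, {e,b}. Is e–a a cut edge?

No

After removing e–a, the path e-d-a still connects them, so the edge is not a bridge.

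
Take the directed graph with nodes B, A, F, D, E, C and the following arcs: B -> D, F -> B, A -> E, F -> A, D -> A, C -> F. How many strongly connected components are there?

{C} is an SCC by itself.
{B} is an SCC by itself.
{E} is an SCC by itself.
{A} is an SCC by itself.
{D} is an SCC by itself.
(and 1 more singleton SCC)
That gives 6 strongly connected components.

6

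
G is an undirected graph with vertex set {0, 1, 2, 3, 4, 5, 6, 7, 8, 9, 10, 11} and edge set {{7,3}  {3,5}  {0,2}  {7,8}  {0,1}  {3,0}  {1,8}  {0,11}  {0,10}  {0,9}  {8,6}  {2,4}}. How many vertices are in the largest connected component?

12

Starting from 0 we can reach 0, 1, 2, 3, 4, 5, 6, 7, 8, 9, 10, 11. That is one component of size 12.
The largest has 12 vertices.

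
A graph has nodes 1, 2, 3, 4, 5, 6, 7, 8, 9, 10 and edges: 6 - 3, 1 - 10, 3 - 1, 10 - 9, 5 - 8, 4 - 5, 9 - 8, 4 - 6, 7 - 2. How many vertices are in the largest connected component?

8

Starting from 2 we can reach 2, 7. That is one component of size 2.
Starting from 1 we can reach 1, 3, 4, 5, 6, 8, 9, 10. That is one component of size 8.
The largest has 8 vertices.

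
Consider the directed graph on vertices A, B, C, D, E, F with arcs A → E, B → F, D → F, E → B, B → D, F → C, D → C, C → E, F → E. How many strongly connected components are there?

2

{B, C, D, E, F} are all mutually reachable — one SCC of size 5.
{A} is an SCC by itself.
That gives 2 strongly connected components.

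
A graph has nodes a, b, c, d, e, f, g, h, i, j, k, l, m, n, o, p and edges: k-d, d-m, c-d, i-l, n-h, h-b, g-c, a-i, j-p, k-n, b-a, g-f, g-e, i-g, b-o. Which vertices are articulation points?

Removing b increases the component count from 2 to 3, so b is a cut vertex.
Removing d increases the component count from 2 to 3, so d is a cut vertex.
Removing g increases the component count from 2 to 4, so g is a cut vertex.
Likewise i is a cut vertex.
By contrast removing e leaves 2 components; it is not a cut vertex. No other vertex is a cut vertex either.

b, d, g, i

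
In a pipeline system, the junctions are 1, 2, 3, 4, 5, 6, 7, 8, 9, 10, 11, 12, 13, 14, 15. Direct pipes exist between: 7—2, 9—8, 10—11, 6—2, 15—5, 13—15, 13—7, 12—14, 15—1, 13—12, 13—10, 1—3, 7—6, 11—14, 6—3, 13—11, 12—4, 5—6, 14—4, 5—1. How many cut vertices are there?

Removing 13 increases the component count from 2 to 3, so 13 is a cut vertex.
By contrast removing 1 leaves 2 components; it is not a cut vertex. No other vertex is a cut vertex either.

1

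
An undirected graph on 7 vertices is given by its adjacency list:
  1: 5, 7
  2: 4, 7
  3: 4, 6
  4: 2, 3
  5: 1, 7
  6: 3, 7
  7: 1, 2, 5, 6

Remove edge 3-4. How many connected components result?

3 and 4 are still connected via 3-6-7-2-4, so the component count stays at 1.

1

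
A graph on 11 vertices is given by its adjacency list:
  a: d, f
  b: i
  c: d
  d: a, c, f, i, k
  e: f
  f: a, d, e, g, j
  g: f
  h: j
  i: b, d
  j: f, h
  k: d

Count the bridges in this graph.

8

The edges on the cycle f-d-a-f are not bridges since each lies on that cycle.
But removing f-g disconnects f from g; removing d-i disconnects d from i; removing f-j disconnects f from j; removing d-c disconnects d from c — these are bridges.
In total 8 edges are bridges.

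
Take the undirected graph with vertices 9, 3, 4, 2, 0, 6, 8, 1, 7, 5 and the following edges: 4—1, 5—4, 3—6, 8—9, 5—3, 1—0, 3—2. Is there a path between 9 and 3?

The component containing 9 is {8, 9}, and 3 is not in it.

No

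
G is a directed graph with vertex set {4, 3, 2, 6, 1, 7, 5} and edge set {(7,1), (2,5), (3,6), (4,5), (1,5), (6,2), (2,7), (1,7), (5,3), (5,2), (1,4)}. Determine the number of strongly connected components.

{1, 2, 3, 4, 5, 6, 7} are all mutually reachable — one SCC of size 7.
That gives 1 strongly connected component.

1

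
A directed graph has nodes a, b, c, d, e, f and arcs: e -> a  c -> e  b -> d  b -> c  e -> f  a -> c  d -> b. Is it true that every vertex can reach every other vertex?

No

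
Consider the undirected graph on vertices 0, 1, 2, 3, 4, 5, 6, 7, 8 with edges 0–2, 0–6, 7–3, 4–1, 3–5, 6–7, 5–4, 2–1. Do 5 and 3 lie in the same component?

Yes

From 5 we can reach 0, 1, 2, 3, 4, 5, 6, 7, which includes 3.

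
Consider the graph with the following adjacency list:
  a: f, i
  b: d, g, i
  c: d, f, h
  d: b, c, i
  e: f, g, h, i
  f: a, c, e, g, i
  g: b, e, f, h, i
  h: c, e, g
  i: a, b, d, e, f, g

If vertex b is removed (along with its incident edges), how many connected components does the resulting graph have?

With b gone, the remaining components are: {a, c, d, e, f, g, h, i}.
That is 1 component.

1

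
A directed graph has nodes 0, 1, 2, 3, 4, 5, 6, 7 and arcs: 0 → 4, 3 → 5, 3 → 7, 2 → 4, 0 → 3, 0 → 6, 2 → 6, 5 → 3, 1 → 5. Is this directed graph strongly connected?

No

There is no directed path from 5 to 4, so the graph is not strongly connected.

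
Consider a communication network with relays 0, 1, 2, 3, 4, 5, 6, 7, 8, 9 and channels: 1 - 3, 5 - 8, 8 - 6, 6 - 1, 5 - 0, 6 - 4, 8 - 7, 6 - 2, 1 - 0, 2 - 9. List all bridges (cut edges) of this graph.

1-3, 2-6, 2-9, 4-6, 7-8

The edges on the cycle 5-8-6-1-0-5 are not bridges since each lies on that cycle.
But removing 8 - 7 disconnects 8 from 7; removing 6 - 2 disconnects 6 from 2; removing 3 - 1 disconnects 3 from 1; removing 2 - 9 disconnects 2 from 9 — these are bridges.
In total 5 edges are bridges.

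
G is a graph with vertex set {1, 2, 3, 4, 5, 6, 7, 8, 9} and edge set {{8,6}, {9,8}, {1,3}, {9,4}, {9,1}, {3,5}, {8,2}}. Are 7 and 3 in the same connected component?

No

The component containing 7 is {7}, and 3 is not in it.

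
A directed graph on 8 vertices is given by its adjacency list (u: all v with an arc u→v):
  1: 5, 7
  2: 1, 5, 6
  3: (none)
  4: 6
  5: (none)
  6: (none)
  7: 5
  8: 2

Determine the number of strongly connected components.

8

{3} is an SCC by itself.
{2} is an SCC by itself.
{1} is an SCC by itself.
{7} is an SCC by itself.
{5} is an SCC by itself.
(and 3 more singleton SCCs)
That gives 8 strongly connected components.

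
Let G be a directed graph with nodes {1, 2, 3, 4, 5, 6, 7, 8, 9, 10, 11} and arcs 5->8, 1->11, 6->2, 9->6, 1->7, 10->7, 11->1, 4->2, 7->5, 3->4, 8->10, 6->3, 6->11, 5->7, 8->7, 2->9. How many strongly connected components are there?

3

{2, 3, 4, 6, 9} are all mutually reachable — one SCC of size 5.
{5, 7, 8, 10} are all mutually reachable — one SCC of size 4.
{1, 11} are all mutually reachable — one SCC of size 2.
That gives 3 strongly connected components.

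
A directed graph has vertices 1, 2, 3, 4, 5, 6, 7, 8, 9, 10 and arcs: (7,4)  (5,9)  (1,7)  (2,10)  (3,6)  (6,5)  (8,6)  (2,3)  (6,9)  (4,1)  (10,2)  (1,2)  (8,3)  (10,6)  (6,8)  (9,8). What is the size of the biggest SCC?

5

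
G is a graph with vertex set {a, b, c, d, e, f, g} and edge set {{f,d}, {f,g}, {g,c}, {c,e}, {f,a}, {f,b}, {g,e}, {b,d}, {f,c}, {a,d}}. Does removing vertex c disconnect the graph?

No

Deleting c leaves 1 component (was 1) (its neighbors e, f, g remain connected to each other), so c is not a cut vertex.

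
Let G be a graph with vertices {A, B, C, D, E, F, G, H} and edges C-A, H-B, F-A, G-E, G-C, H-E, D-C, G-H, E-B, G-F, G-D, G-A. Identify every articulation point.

Removing G increases the component count from 1 to 2, so G is a cut vertex.
By contrast removing D leaves 1 component; it is not a cut vertex. No other vertex is a cut vertex either.

G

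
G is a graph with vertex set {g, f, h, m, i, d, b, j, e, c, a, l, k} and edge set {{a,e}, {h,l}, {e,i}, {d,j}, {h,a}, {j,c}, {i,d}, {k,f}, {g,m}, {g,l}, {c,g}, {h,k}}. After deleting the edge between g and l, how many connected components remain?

2

g and l are still connected via g-c-j-d-i-e-a-h-l, so the component count stays at 2.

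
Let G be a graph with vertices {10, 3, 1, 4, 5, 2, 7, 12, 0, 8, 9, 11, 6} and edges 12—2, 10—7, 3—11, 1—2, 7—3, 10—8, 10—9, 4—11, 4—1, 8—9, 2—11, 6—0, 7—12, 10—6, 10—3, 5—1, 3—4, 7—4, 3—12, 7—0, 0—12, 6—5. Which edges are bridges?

none

The edges on the cycle 10-8-9-10 are not bridges since each lies on that cycle.
Every edge lies on some cycle, so there are no bridges.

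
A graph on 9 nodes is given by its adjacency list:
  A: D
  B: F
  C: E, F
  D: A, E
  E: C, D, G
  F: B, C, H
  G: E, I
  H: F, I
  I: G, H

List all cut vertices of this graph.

D, E, F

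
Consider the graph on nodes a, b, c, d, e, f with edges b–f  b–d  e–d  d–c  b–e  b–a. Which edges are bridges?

a-b, b-f, c-d

The edges on the cycle b-e-d-b are not bridges since each lies on that cycle.
But removing d–c disconnects d from c; removing b–a disconnects b from a; removing b–f disconnects b from f — these are bridges.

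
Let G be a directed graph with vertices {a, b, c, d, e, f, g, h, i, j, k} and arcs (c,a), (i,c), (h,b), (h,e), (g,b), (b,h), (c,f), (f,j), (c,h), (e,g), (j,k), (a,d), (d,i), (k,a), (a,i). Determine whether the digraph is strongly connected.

There is no directed path from e to c, so the graph is not strongly connected.

No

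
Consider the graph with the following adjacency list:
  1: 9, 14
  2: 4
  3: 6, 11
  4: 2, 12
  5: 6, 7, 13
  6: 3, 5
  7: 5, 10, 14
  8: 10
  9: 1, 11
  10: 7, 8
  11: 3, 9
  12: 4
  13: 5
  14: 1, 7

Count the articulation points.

4

Removing 4 increases the component count from 2 to 3, so 4 is a cut vertex.
Removing 5 increases the component count from 2 to 3, so 5 is a cut vertex.
Removing 7 increases the component count from 2 to 3, so 7 is a cut vertex.
Likewise 10 is a cut vertex.
By contrast removing 12 leaves 2 components; it is not a cut vertex. No other vertex is a cut vertex either.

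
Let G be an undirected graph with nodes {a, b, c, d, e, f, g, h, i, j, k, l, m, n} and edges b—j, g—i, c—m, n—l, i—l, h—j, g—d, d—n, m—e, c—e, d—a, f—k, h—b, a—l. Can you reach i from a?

From a we can reach a, d, g, i, l, n, which includes i.

Yes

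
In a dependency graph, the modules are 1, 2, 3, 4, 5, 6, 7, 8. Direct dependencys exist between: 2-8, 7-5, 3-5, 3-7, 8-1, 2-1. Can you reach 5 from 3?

From 3 we can reach 3, 5, 7, which includes 5.

Yes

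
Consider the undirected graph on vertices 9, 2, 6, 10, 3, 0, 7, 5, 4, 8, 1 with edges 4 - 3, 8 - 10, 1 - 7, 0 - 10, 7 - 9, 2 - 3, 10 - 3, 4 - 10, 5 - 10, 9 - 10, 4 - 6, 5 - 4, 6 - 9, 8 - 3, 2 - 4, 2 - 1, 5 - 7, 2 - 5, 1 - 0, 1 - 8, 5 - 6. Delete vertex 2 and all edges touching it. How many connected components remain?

1

With 2 gone, the remaining components are: {0, 1, 3, 4, 5, 6, 7, 8, 9, 10}.
That is 1 component.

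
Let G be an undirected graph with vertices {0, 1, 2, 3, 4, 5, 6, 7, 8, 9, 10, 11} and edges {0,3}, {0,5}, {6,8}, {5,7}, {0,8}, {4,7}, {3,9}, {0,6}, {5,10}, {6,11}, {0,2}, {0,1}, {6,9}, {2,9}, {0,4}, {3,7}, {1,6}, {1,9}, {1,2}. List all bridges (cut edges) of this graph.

The edges on the cycle 0-3-9-2-1-0 are not bridges since each lies on that cycle.
But removing 11-6 disconnects 11 from 6; removing 10-5 disconnects 10 from 5 — these are bridges.

10-5, 11-6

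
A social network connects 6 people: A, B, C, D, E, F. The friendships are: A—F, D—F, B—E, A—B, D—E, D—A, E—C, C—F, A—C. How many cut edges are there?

The edges on the cycle D-A-B-E-D are not bridges since each lies on that cycle.
Every edge lies on some cycle, so there are no bridges.

0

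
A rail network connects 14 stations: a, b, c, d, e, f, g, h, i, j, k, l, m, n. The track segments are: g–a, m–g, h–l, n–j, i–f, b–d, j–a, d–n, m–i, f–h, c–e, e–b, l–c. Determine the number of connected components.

2

k is isolated — a component by itself.
Starting from a we can reach a, b, c, d, e, f, g, h, i, j, l, m, n. That is one component of size 13.
Total: 2 components.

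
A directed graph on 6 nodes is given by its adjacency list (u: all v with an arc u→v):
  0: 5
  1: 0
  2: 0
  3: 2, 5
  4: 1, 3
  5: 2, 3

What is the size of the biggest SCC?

{0, 2, 3, 5} are all mutually reachable — one SCC of size 4.
{1} is an SCC by itself.
{4} is an SCC by itself.
The largest has 4 vertices.

4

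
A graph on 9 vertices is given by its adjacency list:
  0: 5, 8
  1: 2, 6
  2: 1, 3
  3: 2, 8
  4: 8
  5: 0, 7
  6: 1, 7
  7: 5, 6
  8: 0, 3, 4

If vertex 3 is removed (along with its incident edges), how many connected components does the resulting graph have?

1

With 3 gone, the remaining components are: {0, 1, 2, 4, 5, 6, 7, 8}.
That is 1 component.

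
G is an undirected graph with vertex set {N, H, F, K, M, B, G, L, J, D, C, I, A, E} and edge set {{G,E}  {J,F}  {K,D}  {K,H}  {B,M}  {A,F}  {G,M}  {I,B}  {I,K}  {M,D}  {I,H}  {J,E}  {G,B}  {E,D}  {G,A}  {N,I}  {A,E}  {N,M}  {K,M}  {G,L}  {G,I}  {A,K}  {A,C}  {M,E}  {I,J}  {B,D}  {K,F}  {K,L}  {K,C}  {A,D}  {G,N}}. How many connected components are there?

1

Starting from A we can reach A, B, C, D, E, F, G, H, I, J, K, L, M, N. That is one component of size 14.
Total: 1 component.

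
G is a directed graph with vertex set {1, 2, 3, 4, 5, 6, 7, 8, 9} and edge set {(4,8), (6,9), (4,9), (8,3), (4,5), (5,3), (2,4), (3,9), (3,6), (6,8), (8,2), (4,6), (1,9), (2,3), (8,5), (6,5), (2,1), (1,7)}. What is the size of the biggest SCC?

{2, 3, 4, 5, 6, 8} are all mutually reachable — one SCC of size 6.
{7} is an SCC by itself.
{9} is an SCC by itself.
{1} is an SCC by itself.
The largest has 6 vertices.

6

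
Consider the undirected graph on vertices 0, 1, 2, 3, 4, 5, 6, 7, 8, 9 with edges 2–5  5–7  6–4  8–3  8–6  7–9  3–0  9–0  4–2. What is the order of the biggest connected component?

9

1 is isolated — a component by itself.
Starting from 0 we can reach 0, 2, 3, 4, 5, 6, 7, 8, 9. That is one component of size 9.
The largest has 9 vertices.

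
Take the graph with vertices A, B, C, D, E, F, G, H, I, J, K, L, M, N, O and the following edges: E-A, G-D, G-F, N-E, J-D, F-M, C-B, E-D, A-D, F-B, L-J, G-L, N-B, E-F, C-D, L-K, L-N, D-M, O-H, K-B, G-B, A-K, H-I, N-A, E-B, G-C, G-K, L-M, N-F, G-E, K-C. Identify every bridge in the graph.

The edges on the cycle L-N-A-K-L are not bridges since each lies on that cycle.
But removing H-I disconnects H from I; removing O-H disconnects O from H — these are bridges.

H-I, H-O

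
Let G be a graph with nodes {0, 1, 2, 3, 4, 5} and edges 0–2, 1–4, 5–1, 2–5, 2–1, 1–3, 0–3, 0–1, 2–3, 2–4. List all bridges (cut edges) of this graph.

The edges on the cycle 0-2-5-1-0 are not bridges since each lies on that cycle.
Every edge lies on some cycle, so there are no bridges.

none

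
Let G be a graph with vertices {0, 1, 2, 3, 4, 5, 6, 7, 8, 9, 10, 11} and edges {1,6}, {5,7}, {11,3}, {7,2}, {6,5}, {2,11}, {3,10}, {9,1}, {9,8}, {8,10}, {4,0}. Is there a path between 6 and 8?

Yes

From 6 we can reach 1, 2, 3, 5, 6, 7, 8, 9, 10, 11, which includes 8.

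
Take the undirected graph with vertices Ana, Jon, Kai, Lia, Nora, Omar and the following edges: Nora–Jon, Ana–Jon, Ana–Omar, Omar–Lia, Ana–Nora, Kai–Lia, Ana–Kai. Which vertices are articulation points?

Removing Ana increases the component count from 1 to 2, so Ana is a cut vertex.
By contrast removing Jon leaves 1 component; it is not a cut vertex. No other vertex is a cut vertex either.

Ana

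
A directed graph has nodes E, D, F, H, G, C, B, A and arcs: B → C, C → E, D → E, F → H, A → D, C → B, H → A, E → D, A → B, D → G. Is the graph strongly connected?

No

There is no directed path from C to A, so the graph is not strongly connected.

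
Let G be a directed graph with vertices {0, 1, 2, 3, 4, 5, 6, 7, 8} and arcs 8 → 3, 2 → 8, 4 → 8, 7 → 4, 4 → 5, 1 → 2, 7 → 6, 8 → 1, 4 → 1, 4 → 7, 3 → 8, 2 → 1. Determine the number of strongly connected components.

{1, 2, 3, 8} are all mutually reachable — one SCC of size 4.
{4, 7} are all mutually reachable — one SCC of size 2.
{6} is an SCC by itself.
{0} is an SCC by itself.
{5} is an SCC by itself.
That gives 5 strongly connected components.

5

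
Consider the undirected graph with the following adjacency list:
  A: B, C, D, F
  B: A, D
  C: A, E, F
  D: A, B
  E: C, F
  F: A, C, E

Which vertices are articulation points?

A

Removing A increases the component count from 1 to 2, so A is a cut vertex.
By contrast removing C leaves 1 component; it is not a cut vertex. No other vertex is a cut vertex either.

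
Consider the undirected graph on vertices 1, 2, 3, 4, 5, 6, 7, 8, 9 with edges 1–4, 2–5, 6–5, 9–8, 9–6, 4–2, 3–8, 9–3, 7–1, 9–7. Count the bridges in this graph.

0

The edges on the cycle 9-3-8-9 are not bridges since each lies on that cycle.
Every edge lies on some cycle, so there are no bridges.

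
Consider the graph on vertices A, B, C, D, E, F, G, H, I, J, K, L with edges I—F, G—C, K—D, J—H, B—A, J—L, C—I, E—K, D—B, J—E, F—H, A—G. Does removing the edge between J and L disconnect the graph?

Yes

Removing J—L leaves no path between J and L: the component count goes from 1 to 2. So it is a bridge.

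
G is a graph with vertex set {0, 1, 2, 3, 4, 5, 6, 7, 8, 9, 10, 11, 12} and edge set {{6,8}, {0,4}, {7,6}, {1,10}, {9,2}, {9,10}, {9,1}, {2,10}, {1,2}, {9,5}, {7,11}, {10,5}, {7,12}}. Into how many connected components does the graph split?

4

3 is isolated — a component by itself.
Starting from 0 we can reach 0, 4. That is one component of size 2.
Starting from 1 we can reach 1, 2, 5, 9, 10. That is one component of size 5.
Starting from 6 we can reach 6, 7, 8, 11, 12. That is one component of size 5.
Total: 4 components.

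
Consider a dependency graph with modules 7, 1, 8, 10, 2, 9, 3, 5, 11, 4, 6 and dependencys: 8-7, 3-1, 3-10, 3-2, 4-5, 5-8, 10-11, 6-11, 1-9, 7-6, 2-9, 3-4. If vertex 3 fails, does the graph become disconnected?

Deleting 3 raises the number of components from 1 to 2, so 3 is a cut vertex.

Yes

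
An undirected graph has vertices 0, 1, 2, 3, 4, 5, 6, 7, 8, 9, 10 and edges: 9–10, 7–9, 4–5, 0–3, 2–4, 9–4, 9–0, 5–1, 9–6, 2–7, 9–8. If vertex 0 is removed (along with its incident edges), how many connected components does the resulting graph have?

With 0 gone, the remaining components are: {3}; {1, 2, 4, 5, 6, 7, 8, 9, 10}.
That is 2 components.

2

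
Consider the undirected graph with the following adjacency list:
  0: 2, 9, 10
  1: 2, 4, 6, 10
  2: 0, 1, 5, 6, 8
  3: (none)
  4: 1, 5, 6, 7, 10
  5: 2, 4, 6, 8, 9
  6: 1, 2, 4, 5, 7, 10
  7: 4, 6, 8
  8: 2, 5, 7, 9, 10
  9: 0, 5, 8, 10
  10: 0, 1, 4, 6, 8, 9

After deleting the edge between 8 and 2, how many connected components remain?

8 and 2 are still connected via 8-5-2, so the component count stays at 2.

2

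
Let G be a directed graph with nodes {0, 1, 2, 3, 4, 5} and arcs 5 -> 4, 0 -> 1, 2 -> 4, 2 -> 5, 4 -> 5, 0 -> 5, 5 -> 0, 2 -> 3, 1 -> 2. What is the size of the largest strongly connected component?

5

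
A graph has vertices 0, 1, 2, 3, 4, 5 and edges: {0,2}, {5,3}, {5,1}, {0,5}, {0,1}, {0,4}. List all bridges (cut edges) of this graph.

0-2, 0-4, 3-5

The edges on the cycle 0-5-1-0 are not bridges since each lies on that cycle.
But removing 0—2 disconnects 0 from 2; removing 5—3 disconnects 5 from 3; removing 0—4 disconnects 0 from 4 — these are bridges.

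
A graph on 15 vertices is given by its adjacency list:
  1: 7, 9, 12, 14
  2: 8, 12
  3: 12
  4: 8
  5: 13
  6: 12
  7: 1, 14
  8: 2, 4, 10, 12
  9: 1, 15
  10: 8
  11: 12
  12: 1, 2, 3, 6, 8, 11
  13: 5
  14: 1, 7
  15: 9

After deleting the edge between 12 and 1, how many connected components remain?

Before removal there are 2 components.
12-1 is a bridge — removing it separates 12's side from 1's side.
After removal: 3 components.

3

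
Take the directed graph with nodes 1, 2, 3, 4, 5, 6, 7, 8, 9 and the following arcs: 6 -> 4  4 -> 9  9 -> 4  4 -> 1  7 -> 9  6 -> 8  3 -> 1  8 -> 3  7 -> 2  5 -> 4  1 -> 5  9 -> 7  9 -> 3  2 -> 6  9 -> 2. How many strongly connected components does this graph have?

{1, 2, 3, 4, 5, 6, 7, 8, 9} are all mutually reachable — one SCC of size 9.
That gives 1 strongly connected component.

1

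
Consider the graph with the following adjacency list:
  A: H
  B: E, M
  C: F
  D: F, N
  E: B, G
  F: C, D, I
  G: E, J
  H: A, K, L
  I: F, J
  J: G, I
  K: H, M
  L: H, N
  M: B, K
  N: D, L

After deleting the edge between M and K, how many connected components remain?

1

M and K are still connected via M-B-E-G-J-I-F-D-N-L-H-K, so the component count stays at 1.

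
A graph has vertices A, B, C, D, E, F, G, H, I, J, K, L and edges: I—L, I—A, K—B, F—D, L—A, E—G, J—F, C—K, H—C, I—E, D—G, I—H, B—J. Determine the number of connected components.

Starting from A we can reach A, B, C, D, E, F, G, H, I, J, K, L. That is one component of size 12.
Total: 1 component.

1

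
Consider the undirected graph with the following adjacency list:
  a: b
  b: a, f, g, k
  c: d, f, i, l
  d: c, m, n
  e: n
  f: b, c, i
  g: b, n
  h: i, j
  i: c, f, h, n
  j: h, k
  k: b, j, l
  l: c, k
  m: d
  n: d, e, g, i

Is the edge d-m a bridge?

Removing d-m leaves no path between d and m: the component count goes from 1 to 2. So it is a bridge.

Yes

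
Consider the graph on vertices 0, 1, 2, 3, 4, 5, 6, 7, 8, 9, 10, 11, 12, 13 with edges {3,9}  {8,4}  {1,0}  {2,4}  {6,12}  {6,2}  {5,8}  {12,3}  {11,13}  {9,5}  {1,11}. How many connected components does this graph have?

4

7 is isolated — a component by itself.
10 is isolated — a component by itself.
Starting from 0 we can reach 0, 1, 11, 13. That is one component of size 4.
Starting from 2 we can reach 2, 3, 4, 5, 6, 8, 9, 12. That is one component of size 8.
Total: 4 components.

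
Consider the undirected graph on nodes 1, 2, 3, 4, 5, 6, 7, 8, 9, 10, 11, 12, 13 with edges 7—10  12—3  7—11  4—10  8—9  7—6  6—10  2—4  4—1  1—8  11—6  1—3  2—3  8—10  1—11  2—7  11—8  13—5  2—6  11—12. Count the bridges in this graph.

2

The edges on the cycle 2-4-1-11-7-2 are not bridges since each lies on that cycle.
But removing 9—8 disconnects 9 from 8; removing 13—5 disconnects 13 from 5 — these are bridges.
That makes 2 bridges.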